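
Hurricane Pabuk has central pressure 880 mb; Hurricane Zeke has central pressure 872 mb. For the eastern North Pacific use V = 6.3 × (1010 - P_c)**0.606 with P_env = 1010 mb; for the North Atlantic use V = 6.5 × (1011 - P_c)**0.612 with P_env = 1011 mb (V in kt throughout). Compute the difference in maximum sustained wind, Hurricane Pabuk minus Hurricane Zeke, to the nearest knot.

-13 kt

Hurricane Pabuk: ΔP = 130; V ≈ 6.3 × 130^0.606 ≈ 120.33 kt.
Hurricane Zeke: ΔP = 139; V ≈ 6.5 × 139^0.612 ≈ 133.18 kt.
Difference ≈ 120.33 − 133.18 = -12.85 → -13 kt.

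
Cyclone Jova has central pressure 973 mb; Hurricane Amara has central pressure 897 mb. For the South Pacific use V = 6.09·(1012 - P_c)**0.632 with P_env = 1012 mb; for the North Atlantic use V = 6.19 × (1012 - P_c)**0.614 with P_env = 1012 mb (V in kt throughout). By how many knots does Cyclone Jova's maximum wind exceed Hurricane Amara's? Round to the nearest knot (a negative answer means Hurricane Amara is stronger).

-52 kt

Cyclone Jova: ΔP = 39; V ≈ 6.09 × 39^0.632 ≈ 61.68 kt.
Hurricane Amara: ΔP = 115; V ≈ 6.19 × 115^0.614 ≈ 114.01 kt.
Difference ≈ 61.68 − 114.01 = -52.33 → -52 kt.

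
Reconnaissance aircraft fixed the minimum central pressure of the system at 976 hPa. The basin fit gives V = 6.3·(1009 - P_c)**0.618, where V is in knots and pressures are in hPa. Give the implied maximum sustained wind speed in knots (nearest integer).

ΔP = 1009 − 976 = 33 hPa.
33^0.618 ≈ 8.678.
V ≈ 6.3 × 8.678 ≈ 54.7 kt.

55 kt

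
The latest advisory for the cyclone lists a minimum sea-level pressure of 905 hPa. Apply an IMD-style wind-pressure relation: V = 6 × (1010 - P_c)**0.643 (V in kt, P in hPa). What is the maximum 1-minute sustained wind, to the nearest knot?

120 kt

ΔP = 1010 − 905 = 105 hPa.
105^0.643 ≈ 19.935.
V ≈ 6 × 19.935 ≈ 119.6 kt.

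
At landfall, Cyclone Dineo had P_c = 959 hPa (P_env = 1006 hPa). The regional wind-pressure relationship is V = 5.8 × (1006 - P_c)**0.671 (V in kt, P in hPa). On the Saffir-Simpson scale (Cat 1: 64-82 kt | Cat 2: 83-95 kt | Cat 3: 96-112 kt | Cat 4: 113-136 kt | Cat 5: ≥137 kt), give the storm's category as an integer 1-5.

ΔP = 1006 − 959 = 47 hPa.
V ≈ 5.8 × 47^0.671 = 5.8 × 13.24 ≈ 77 kt.
77 kt falls in the Category 1 band.

1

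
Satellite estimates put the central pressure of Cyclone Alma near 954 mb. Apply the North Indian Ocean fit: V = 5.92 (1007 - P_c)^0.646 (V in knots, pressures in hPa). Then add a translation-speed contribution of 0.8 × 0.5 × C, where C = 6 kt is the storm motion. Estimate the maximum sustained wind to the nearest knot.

ΔP = 1007 − 954 = 53 mb.
53^0.646 ≈ 12.998.
V ≈ 5.92 × 12.998 ≈ 76.9 kt.
Translation term: 0.8 × 0.5 × 6 = 2.4 kt.
Corrected V ≈ 79.3 kt → 79 kt.

79 kt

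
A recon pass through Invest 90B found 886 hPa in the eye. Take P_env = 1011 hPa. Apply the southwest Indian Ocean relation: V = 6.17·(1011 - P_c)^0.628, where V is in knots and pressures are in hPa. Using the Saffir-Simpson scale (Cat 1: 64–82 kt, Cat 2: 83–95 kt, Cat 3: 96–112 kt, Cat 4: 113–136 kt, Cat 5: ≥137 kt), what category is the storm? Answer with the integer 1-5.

4

ΔP = 1011 − 886 = 125 hPa.
V ≈ 6.17 × 125^0.628 = 6.17 × 20.74 ≈ 128 kt.
128 kt falls in the Category 4 band.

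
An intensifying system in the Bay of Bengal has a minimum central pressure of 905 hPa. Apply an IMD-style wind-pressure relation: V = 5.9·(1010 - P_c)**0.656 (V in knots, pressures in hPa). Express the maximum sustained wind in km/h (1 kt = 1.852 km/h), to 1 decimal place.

231.4 km/h

ΔP = 1010 − 905 = 105 hPa.
V ≈ 5.9 × 105^0.656 = 5.9 × 21.179 ≈ 124.955 kt.
124.955 × 1.852 ≈ 231.42 km/h → 231.4 km/h.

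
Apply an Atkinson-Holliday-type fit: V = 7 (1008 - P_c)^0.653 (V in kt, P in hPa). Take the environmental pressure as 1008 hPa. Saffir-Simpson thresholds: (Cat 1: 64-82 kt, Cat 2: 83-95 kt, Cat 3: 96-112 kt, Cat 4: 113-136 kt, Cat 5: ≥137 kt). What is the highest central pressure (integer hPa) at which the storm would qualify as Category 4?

937 hPa

Category 4 begins at V = 113 kt.
Required ΔP = (113/7)^(1/0.653) = 16.143^1.531 ≈ 70.78 hPa.
P_c ≤ 1008 − 70.78 = 937.22, so the highest integer P_c is 937 hPa.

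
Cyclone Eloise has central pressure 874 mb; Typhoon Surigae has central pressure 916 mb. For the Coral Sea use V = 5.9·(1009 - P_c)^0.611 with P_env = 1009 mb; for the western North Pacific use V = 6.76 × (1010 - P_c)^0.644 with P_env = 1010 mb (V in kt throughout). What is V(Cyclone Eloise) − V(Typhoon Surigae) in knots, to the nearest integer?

-8 kt

Cyclone Eloise: ΔP = 135; V ≈ 5.9 × 135^0.611 ≈ 118.16 kt.
Typhoon Surigae: ΔP = 94; V ≈ 6.76 × 94^0.644 ≈ 126.08 kt.
Difference ≈ 118.16 − 126.08 = -7.92 → -8 kt.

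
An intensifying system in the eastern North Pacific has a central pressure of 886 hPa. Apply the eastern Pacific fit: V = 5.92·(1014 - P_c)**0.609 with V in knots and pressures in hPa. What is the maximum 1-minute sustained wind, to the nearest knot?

ΔP = 1014 − 886 = 128 hPa.
128^0.609 ≈ 19.200.
V ≈ 5.92 × 19.200 ≈ 113.7 kt.

114 kt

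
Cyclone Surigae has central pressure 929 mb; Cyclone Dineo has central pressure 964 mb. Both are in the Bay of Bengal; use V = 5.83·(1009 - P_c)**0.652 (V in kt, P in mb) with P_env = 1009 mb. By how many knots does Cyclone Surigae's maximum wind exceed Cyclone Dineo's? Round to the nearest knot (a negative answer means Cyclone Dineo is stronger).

Cyclone Surigae: ΔP = 80; V ≈ 5.83 × 80^0.652 ≈ 101.50 kt.
Cyclone Dineo: ΔP = 45; V ≈ 5.83 × 45^0.652 ≈ 69.75 kt.
Difference ≈ 101.50 − 69.75 = 31.75 → 32 kt.

32 kt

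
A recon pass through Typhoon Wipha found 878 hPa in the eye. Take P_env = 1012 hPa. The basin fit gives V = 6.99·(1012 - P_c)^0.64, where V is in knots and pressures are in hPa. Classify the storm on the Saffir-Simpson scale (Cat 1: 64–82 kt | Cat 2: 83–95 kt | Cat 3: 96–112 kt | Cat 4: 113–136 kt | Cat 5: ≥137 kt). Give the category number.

5

ΔP = 1012 − 878 = 134 hPa.
V ≈ 6.99 × 134^0.64 = 6.99 × 22.98 ≈ 161 kt.
161 kt falls in the Category 5 band.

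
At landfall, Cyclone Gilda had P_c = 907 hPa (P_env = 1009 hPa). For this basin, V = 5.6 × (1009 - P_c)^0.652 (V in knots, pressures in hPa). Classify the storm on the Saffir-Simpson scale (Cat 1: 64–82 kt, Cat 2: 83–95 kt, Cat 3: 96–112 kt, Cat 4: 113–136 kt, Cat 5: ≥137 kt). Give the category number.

ΔP = 1009 − 907 = 102 hPa.
V ≈ 5.6 × 102^0.652 = 5.6 × 20.40 ≈ 114 kt.
114 kt falls in the Category 4 band.

4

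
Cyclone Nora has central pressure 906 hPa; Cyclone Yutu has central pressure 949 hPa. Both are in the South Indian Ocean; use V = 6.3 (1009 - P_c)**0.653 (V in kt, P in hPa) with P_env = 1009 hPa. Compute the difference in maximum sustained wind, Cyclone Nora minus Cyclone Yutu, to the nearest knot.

Cyclone Nora: ΔP = 103; V ≈ 6.3 × 103^0.653 ≈ 129.93 kt.
Cyclone Yutu: ΔP = 60; V ≈ 6.3 × 60^0.653 ≈ 91.30 kt.
Difference ≈ 129.93 − 91.30 = 38.63 → 39 kt.

39 kt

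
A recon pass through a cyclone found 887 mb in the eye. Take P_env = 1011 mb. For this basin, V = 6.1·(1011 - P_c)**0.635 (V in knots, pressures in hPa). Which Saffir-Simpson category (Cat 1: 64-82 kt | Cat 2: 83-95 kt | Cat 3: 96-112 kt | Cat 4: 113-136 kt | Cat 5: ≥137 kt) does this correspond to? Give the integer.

ΔP = 1011 − 887 = 124 mb.
V ≈ 6.1 × 124^0.635 = 6.1 × 21.35 ≈ 130 kt.
130 kt falls in the Category 4 band.

4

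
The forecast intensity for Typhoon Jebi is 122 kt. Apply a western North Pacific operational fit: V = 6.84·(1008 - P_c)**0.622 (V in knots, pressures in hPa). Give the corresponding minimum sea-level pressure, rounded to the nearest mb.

905 mb

ΔP = (V / 6.84)^(1/0.622) = (122/6.84)^1.608.
122/6.84 = 17.836; 17.836^1.608 ≈ 102.74 mb.
P_c = 1008 − 102.74 = 905.26 ≈ 905 mb.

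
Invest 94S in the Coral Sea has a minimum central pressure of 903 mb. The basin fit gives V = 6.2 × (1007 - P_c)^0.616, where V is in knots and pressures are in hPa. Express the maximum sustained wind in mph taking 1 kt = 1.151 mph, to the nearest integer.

ΔP = 1007 − 903 = 104 mb.
V ≈ 6.2 × 104^0.616 = 6.2 × 17.478 ≈ 108.364 kt.
108.364 × 1.151 ≈ 124.73 mph → 125 mph.

125 mph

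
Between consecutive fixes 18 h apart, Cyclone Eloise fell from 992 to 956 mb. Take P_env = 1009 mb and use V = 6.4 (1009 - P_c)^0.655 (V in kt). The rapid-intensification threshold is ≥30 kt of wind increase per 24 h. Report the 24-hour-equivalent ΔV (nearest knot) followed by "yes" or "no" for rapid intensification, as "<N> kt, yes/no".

60 kt, yes

V₁: ΔP = 17, V ≈ 6.4 × 17^0.655 ≈ 40.94 kt.
V₂: ΔP = 53, V ≈ 6.4 × 53^0.655 ≈ 86.21 kt.
ΔV over 18 h = 45.27 kt → 24 h equivalent = 45.27 × 24/18 ≈ 60.36 kt.
60 kt ≥ 30 kt ⇒ rapid intensification.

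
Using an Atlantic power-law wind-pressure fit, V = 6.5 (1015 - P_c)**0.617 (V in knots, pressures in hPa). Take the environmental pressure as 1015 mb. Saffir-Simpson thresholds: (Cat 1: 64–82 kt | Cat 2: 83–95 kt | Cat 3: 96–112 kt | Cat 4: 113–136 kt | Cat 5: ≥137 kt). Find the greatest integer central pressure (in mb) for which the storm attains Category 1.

Category 1 begins at V = 64 kt.
Required ΔP = (64/6.5)^(1/0.617) = 9.846^1.621 ≈ 40.72 mb.
P_c ≤ 1015 − 40.72 = 974.28, so the highest integer P_c is 974 mb.

974 mb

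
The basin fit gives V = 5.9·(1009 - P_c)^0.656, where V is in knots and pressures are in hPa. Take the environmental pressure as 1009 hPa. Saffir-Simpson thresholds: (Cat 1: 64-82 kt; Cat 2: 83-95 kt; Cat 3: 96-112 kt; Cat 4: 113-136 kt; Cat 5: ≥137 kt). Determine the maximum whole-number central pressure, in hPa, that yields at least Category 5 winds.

888 hPa

Category 5 begins at V = 137 kt.
Required ΔP = (137/5.9)^(1/0.656) = 23.220^1.524 ≈ 120.81 hPa.
P_c ≤ 1009 − 120.81 = 888.19, so the highest integer P_c is 888 hPa.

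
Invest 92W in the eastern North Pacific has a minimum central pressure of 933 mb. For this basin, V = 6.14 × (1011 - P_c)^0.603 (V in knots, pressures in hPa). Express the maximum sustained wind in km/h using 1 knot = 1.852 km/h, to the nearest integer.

157 km/h

ΔP = 1011 − 933 = 78 mb.
V ≈ 6.14 × 78^0.603 = 6.14 × 13.834 ≈ 84.938 kt.
84.938 × 1.852 ≈ 157.30 km/h → 157 km/h.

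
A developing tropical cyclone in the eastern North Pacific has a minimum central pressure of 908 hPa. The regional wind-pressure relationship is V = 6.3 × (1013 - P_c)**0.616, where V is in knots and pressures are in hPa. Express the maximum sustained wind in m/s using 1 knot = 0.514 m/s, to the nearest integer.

ΔP = 1013 − 908 = 105 hPa.
V ≈ 6.3 × 105^0.616 = 6.3 × 17.581 ≈ 110.763 kt.
110.763 × 0.514 ≈ 56.93 m/s → 57 m/s.

57 m/s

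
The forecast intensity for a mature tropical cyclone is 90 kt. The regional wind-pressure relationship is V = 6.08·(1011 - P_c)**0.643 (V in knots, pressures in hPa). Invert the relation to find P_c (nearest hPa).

ΔP = (V / 6.08)^(1/0.643) = (90/6.08)^1.555.
90/6.08 = 14.803; 14.803^1.555 ≈ 66.09 hPa.
P_c = 1011 − 66.09 = 944.91 ≈ 945 hPa.

945 hPa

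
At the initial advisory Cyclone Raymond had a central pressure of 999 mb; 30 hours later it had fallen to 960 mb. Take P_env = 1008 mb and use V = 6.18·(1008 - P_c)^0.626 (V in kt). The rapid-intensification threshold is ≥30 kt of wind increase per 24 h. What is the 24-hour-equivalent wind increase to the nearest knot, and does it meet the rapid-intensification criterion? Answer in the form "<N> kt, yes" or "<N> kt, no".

V₁: ΔP = 9, V ≈ 6.18 × 9^0.626 ≈ 24.45 kt.
V₂: ΔP = 48, V ≈ 6.18 × 48^0.626 ≈ 69.73 kt.
ΔV over 30 h = 45.28 kt → 24 h equivalent = 45.28 × 24/30 ≈ 36.22 kt.
36 kt ≥ 30 kt ⇒ rapid intensification.

36 kt, yes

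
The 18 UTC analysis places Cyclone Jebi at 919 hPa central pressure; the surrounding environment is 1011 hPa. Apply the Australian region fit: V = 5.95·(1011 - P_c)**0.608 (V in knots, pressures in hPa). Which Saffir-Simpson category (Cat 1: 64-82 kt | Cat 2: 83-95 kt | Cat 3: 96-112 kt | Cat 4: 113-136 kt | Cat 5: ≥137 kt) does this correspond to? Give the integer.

ΔP = 1011 − 919 = 92 hPa.
V ≈ 5.95 × 92^0.608 = 5.95 × 15.63 ≈ 93 kt.
93 kt falls in the Category 2 band.

2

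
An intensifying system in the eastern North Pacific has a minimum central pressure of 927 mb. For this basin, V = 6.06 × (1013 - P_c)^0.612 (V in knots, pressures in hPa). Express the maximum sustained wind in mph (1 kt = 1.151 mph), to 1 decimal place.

ΔP = 1013 − 927 = 86 mb.
V ≈ 6.06 × 86^0.612 = 6.06 × 15.273 ≈ 92.552 kt.
92.552 × 1.151 ≈ 106.53 mph → 106.5 mph.

106.5 mph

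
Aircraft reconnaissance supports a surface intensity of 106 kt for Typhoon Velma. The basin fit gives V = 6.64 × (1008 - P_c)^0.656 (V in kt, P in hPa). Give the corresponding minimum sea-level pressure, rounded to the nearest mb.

ΔP = (V / 6.64)^(1/0.656) = (106/6.64)^1.524.
106/6.64 = 15.964; 15.964^1.524 ≈ 68.24 mb.
P_c = 1008 − 68.24 = 939.76 ≈ 940 mb.

940 mb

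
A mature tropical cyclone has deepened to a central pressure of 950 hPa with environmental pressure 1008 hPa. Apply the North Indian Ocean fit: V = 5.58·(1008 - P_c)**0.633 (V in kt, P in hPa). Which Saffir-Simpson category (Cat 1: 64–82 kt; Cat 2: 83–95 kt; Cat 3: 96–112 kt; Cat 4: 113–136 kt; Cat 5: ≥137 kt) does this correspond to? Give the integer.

1

ΔP = 1008 − 950 = 58 hPa.
V ≈ 5.58 × 58^0.633 = 5.58 × 13.07 ≈ 73 kt.
73 kt falls in the Category 1 band.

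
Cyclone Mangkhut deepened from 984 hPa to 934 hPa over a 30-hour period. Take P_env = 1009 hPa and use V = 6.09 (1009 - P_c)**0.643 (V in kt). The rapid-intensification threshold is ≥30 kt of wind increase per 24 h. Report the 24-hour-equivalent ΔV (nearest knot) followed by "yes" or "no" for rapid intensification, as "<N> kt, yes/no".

V₁: ΔP = 25, V ≈ 6.09 × 25^0.643 ≈ 48.25 kt.
V₂: ΔP = 75, V ≈ 6.09 × 75^0.643 ≈ 97.79 kt.
ΔV over 30 h = 49.54 kt → 24 h equivalent = 49.54 × 24/30 ≈ 39.63 kt.
40 kt ≥ 30 kt ⇒ rapid intensification.

40 kt, yes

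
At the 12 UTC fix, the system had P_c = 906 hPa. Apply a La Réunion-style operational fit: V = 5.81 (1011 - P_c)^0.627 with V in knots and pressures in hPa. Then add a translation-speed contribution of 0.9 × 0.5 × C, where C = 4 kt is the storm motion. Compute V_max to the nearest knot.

ΔP = 1011 − 906 = 105 hPa.
105^0.627 ≈ 18.505.
V ≈ 5.81 × 18.505 ≈ 107.5 kt.
Translation term: 0.9 × 0.5 × 4 = 1.8 kt.
Corrected V ≈ 109.3 kt → 109 kt.

109 kt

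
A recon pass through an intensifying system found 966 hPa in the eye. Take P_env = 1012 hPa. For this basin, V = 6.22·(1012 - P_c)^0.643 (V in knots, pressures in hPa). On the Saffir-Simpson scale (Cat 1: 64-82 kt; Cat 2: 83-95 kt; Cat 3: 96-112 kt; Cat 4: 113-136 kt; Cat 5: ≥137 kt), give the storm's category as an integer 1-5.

1

ΔP = 1012 − 966 = 46 hPa.
V ≈ 6.22 × 46^0.643 = 6.22 × 11.73 ≈ 73 kt.
73 kt falls in the Category 1 band.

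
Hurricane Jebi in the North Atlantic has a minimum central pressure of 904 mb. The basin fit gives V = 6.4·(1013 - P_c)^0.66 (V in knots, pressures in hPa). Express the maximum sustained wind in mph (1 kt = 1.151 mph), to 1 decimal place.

162.9 mph

ΔP = 1013 − 904 = 109 mb.
V ≈ 6.4 × 109^0.66 = 6.4 × 22.116 ≈ 141.541 kt.
141.541 × 1.151 ≈ 162.91 mph → 162.9 mph.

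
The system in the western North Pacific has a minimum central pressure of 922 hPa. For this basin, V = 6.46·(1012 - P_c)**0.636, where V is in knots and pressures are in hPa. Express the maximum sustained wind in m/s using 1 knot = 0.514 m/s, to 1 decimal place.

58.1 m/s

ΔP = 1012 − 922 = 90 hPa.
V ≈ 6.46 × 90^0.636 = 6.46 × 17.494 ≈ 113.014 kt.
113.014 × 0.514 ≈ 58.09 m/s → 58.1 m/s.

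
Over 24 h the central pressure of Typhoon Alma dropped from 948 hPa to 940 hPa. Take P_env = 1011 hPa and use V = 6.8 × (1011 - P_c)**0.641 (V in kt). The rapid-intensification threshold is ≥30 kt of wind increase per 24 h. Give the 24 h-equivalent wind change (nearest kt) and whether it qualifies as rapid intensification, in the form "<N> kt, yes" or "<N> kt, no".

V₁: ΔP = 63, V ≈ 6.8 × 63^0.641 ≈ 96.80 kt.
V₂: ΔP = 71, V ≈ 6.8 × 71^0.641 ≈ 104.51 kt.
ΔV over 24 h = 7.71 kt → 24 h equivalent = 7.71 × 24/24 ≈ 7.71 kt.
8 kt < 30 kt ⇒ not rapid intensification.

8 kt, no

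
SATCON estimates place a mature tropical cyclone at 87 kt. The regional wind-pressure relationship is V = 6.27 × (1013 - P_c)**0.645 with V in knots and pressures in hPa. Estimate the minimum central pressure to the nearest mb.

ΔP = (V / 6.27)^(1/0.645) = (87/6.27)^1.550.
87/6.27 = 13.876; 13.876^1.550 ≈ 59.01 mb.
P_c = 1013 − 59.01 = 953.99 ≈ 954 mb.

954 mb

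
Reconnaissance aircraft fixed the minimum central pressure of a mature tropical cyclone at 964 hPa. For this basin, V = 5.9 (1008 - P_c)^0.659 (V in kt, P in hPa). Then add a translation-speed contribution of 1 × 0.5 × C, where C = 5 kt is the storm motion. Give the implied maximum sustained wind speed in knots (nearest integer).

ΔP = 1008 − 964 = 44 hPa.
44^0.659 ≈ 12.107.
V ≈ 5.9 × 12.107 ≈ 71.4 kt.
Translation term: 1 × 0.5 × 5 = 2.5 kt.
Corrected V ≈ 73.9 kt → 74 kt.

74 kt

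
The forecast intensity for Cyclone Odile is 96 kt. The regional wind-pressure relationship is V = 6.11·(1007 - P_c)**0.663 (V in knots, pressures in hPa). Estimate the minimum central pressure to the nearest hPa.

ΔP = (V / 6.11)^(1/0.663) = (96/6.11)^1.508.
96/6.11 = 15.712; 15.712^1.508 ≈ 63.72 hPa.
P_c = 1007 − 63.72 = 943.28 ≈ 943 hPa.

943 hPa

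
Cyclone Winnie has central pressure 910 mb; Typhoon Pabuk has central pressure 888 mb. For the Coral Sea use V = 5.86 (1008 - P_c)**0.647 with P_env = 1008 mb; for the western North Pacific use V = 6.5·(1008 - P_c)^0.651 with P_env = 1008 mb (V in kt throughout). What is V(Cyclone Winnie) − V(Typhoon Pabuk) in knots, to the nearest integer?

Cyclone Winnie: ΔP = 98; V ≈ 5.86 × 98^0.647 ≈ 113.82 kt.
Typhoon Pabuk: ΔP = 120; V ≈ 6.5 × 120^0.651 ≈ 146.71 kt.
Difference ≈ 113.82 − 146.71 = -32.89 → -33 kt.

-33 kt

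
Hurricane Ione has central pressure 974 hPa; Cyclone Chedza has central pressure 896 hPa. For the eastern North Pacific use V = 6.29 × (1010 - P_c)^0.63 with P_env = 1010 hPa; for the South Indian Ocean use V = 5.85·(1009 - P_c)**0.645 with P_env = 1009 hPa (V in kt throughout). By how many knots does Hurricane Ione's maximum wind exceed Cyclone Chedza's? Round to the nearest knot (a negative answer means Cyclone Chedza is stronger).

Hurricane Ione: ΔP = 36; V ≈ 6.29 × 36^0.63 ≈ 60.13 kt.
Cyclone Chedza: ΔP = 113; V ≈ 5.85 × 113^0.645 ≈ 123.42 kt.
Difference ≈ 60.13 − 123.42 = -63.29 → -63 kt.

-63 kt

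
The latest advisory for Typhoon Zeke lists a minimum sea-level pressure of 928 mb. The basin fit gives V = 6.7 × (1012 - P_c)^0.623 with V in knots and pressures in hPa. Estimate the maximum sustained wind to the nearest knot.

106 kt

ΔP = 1012 − 928 = 84 mb.
84^0.623 ≈ 15.806.
V ≈ 6.7 × 15.806 ≈ 105.9 kt.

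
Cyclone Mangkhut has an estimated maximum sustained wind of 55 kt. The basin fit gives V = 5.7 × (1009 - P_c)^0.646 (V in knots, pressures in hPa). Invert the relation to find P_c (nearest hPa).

ΔP = (V / 5.7)^(1/0.646) = (55/5.7)^1.548.
55/5.7 = 9.649; 9.649^1.548 ≈ 33.42 hPa.
P_c = 1009 − 33.42 = 975.58 ≈ 976 hPa.

976 hPa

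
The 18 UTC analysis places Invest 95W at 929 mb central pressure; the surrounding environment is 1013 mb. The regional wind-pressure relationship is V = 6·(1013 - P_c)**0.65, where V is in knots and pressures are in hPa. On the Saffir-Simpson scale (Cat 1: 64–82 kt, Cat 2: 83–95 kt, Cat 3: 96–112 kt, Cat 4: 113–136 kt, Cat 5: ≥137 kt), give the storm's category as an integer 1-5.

ΔP = 1013 − 929 = 84 mb.
V ≈ 6 × 84^0.65 = 6 × 17.81 ≈ 107 kt.
107 kt falls in the Category 3 band.

3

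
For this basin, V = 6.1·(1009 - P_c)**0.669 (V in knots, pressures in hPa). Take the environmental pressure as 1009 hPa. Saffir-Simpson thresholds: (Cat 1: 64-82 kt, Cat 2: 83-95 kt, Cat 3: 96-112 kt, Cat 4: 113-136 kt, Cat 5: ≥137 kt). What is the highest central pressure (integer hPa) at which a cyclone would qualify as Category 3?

Category 3 begins at V = 96 kt.
Required ΔP = (96/6.1)^(1/0.669) = 15.738^1.495 ≈ 61.54 hPa.
P_c ≤ 1009 − 61.54 = 947.46, so the highest integer P_c is 947 hPa.

947 hPa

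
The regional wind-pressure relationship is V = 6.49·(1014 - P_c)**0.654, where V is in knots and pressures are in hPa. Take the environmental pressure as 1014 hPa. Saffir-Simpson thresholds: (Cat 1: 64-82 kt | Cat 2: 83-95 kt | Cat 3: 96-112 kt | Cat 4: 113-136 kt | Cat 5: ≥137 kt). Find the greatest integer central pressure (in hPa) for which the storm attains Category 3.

952 hPa

Category 3 begins at V = 96 kt.
Required ΔP = (96/6.49)^(1/0.654) = 14.792^1.529 ≈ 61.52 hPa.
P_c ≤ 1014 − 61.52 = 952.48, so the highest integer P_c is 952 hPa.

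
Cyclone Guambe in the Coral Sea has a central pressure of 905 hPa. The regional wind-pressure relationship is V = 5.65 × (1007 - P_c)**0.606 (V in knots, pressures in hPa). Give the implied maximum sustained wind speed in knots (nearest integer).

ΔP = 1007 − 905 = 102 hPa.
102^0.606 ≈ 16.490.
V ≈ 5.65 × 16.490 ≈ 93.2 kt.

93 kt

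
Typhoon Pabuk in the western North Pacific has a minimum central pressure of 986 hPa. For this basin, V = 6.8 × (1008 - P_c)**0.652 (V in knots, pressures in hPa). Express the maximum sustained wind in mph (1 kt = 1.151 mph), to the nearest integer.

59 mph

ΔP = 1008 − 986 = 22 hPa.
V ≈ 6.8 × 22^0.652 = 6.8 × 7.503 ≈ 51.023 kt.
51.023 × 1.151 ≈ 58.73 mph → 59 mph.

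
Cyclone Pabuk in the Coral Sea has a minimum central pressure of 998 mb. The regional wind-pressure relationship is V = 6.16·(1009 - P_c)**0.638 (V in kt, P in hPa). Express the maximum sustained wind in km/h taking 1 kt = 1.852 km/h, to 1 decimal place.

52.7 km/h

ΔP = 1009 − 998 = 11 mb.
V ≈ 6.16 × 11^0.638 = 6.16 × 4.618 ≈ 28.444 kt.
28.444 × 1.852 ≈ 52.68 km/h → 52.7 km/h.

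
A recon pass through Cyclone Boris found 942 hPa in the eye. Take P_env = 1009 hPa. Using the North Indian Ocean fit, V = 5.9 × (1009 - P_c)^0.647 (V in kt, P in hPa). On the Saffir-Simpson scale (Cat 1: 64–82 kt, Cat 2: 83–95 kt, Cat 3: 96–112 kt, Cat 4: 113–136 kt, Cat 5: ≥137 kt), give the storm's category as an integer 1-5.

ΔP = 1009 − 942 = 67 hPa.
V ≈ 5.9 × 67^0.647 = 5.9 × 15.19 ≈ 90 kt.
90 kt falls in the Category 2 band.

2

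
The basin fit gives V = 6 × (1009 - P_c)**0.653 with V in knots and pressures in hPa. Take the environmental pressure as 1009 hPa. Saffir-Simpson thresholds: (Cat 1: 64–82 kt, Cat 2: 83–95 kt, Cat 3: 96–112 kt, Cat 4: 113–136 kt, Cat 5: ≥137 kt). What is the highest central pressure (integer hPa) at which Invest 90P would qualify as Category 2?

Category 2 begins at V = 83 kt.
Required ΔP = (83/6)^(1/0.653) = 13.833^1.531 ≈ 55.87 hPa.
P_c ≤ 1009 − 55.87 = 953.13, so the highest integer P_c is 953 hPa.

953 hPa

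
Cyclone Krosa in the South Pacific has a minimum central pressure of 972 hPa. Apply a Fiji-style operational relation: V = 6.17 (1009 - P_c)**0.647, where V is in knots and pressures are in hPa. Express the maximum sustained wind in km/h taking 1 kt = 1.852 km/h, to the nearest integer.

118 km/h

ΔP = 1009 − 972 = 37 hPa.
V ≈ 6.17 × 37^0.647 = 6.17 × 10.343 ≈ 63.813 kt.
63.813 × 1.852 ≈ 118.18 km/h → 118 km/h.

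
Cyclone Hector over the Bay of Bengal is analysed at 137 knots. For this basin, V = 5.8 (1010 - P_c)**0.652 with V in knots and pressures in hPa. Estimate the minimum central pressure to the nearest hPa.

ΔP = (V / 5.8)^(1/0.652) = (137/5.8)^1.534.
137/5.8 = 23.621; 23.621^1.534 ≈ 127.73 hPa.
P_c = 1010 − 127.73 = 882.27 ≈ 882 hPa.

882 hPa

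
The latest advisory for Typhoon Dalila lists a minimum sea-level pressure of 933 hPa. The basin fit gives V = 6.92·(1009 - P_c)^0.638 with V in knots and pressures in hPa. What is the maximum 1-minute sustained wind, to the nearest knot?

110 kt

ΔP = 1009 − 933 = 76 hPa.
76^0.638 ≈ 15.847.
V ≈ 6.92 × 15.847 ≈ 109.7 kt.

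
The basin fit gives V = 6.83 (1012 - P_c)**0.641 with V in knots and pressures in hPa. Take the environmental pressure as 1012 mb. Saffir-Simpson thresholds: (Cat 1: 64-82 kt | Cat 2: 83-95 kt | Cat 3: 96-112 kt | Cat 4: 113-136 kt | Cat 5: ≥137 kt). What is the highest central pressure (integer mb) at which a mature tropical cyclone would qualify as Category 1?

Category 1 begins at V = 64 kt.
Required ΔP = (64/6.83)^(1/0.641) = 9.370^1.560 ≈ 32.81 mb.
P_c ≤ 1012 − 32.81 = 979.19, so the highest integer P_c is 979 mb.

979 mb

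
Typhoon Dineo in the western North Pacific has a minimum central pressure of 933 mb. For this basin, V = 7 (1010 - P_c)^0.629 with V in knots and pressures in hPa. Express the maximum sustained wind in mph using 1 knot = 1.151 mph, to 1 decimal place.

123.8 mph

ΔP = 1010 − 933 = 77 mb.
V ≈ 7 × 77^0.629 = 7 × 15.367 ≈ 107.572 kt.
107.572 × 1.151 ≈ 123.82 mph → 123.8 mph.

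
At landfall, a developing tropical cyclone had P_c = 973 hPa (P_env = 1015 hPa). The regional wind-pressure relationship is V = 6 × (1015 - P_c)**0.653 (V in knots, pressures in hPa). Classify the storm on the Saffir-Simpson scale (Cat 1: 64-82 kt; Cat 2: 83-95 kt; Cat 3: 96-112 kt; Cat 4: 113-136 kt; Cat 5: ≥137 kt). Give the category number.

ΔP = 1015 − 973 = 42 hPa.
V ≈ 6 × 42^0.653 = 6 × 11.48 ≈ 69 kt.
69 kt falls in the Category 1 band.

1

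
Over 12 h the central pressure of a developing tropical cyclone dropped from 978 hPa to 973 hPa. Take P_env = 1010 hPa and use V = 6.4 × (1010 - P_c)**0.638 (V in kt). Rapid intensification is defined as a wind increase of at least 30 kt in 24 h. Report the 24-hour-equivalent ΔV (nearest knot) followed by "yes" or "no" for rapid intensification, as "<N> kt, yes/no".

11 kt, no

V₁: ΔP = 32, V ≈ 6.4 × 32^0.638 ≈ 58.41 kt.
V₂: ΔP = 37, V ≈ 6.4 × 37^0.638 ≈ 64.08 kt.
ΔV over 12 h = 5.67 kt → 24 h equivalent = 5.67 × 24/12 ≈ 11.34 kt.
11 kt < 30 kt ⇒ not rapid intensification.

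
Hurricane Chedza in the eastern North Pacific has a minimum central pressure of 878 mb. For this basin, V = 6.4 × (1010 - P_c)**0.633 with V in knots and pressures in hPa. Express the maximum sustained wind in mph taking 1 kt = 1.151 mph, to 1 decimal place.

162.0 mph

ΔP = 1010 − 878 = 132 mb.
V ≈ 6.4 × 132^0.633 = 6.4 × 21.995 ≈ 140.768 kt.
140.768 × 1.151 ≈ 162.02 mph → 162.0 mph.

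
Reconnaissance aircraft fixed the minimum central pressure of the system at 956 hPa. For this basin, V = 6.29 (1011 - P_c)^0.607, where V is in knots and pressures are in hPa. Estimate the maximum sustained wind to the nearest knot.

ΔP = 1011 − 956 = 55 hPa.
55^0.607 ≈ 11.387.
V ≈ 6.29 × 11.387 ≈ 71.6 kt.

72 kt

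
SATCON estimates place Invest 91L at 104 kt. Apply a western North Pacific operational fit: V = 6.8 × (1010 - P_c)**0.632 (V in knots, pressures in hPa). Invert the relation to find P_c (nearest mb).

935 mb

ΔP = (V / 6.8)^(1/0.632) = (104/6.8)^1.582.
104/6.8 = 15.294; 15.294^1.582 ≈ 74.86 mb.
P_c = 1010 − 74.86 = 935.14 ≈ 935 mb.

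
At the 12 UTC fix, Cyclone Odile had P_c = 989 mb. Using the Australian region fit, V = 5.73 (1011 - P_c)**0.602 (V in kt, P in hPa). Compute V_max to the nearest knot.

37 kt

ΔP = 1011 − 989 = 22 mb.
22^0.602 ≈ 6.429.
V ≈ 5.73 × 6.429 ≈ 36.8 kt.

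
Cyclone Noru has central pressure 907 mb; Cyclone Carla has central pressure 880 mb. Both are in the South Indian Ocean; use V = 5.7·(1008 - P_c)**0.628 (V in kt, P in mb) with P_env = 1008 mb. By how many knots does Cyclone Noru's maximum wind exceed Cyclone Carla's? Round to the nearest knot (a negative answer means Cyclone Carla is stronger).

-17 kt

Cyclone Noru: ΔP = 101; V ≈ 5.7 × 101^0.628 ≈ 103.42 kt.
Cyclone Carla: ΔP = 128; V ≈ 5.7 × 128^0.628 ≈ 120.01 kt.
Difference ≈ 103.42 − 120.01 = -16.59 → -17 kt.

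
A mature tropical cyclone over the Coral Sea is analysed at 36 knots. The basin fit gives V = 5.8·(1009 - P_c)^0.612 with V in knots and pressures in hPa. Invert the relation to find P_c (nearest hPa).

ΔP = (V / 5.8)^(1/0.612) = (36/5.8)^1.634.
36/5.8 = 6.207; 6.207^1.634 ≈ 19.75 hPa.
P_c = 1009 − 19.75 = 989.25 ≈ 989 hPa.

989 hPa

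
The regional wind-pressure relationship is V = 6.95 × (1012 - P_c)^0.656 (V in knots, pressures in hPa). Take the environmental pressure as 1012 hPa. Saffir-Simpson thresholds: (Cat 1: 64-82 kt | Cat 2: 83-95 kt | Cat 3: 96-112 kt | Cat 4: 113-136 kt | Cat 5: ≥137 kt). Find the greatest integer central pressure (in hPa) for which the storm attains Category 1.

982 hPa

Category 1 begins at V = 64 kt.
Required ΔP = (64/6.95)^(1/0.656) = 9.209^1.524 ≈ 29.50 hPa.
P_c ≤ 1012 − 29.50 = 982.50, so the highest integer P_c is 982 hPa.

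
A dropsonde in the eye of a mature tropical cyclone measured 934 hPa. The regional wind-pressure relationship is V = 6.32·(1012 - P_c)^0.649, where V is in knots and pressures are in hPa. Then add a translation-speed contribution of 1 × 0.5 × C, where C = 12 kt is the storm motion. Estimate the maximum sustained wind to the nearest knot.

113 kt

ΔP = 1012 − 934 = 78 hPa.
78^0.649 ≈ 16.903.
V ≈ 6.32 × 16.903 ≈ 106.8 kt.
Translation term: 1 × 0.5 × 12 = 6 kt.
Corrected V ≈ 112.8 kt → 113 kt.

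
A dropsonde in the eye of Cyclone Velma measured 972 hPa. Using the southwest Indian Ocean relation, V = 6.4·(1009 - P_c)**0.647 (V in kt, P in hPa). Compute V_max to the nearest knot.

ΔP = 1009 − 972 = 37 hPa.
37^0.647 ≈ 10.343.
V ≈ 6.4 × 10.343 ≈ 66.2 kt.

66 kt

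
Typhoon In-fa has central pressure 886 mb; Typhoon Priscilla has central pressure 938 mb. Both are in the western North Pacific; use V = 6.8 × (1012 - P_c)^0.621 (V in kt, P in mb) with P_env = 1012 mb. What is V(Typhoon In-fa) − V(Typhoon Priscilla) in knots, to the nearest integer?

39 kt

Typhoon In-fa: ΔP = 126; V ≈ 6.8 × 126^0.621 ≈ 137.04 kt.
Typhoon Priscilla: ΔP = 74; V ≈ 6.8 × 74^0.621 ≈ 98.47 kt.
Difference ≈ 137.04 − 98.47 = 38.57 → 39 kt.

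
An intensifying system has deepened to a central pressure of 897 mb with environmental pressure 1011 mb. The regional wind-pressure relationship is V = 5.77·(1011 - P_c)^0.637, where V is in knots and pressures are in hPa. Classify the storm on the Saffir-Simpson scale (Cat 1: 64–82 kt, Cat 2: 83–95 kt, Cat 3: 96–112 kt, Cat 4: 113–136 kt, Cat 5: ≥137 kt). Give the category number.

4

ΔP = 1011 − 897 = 114 mb.
V ≈ 5.77 × 114^0.637 = 5.77 × 20.43 ≈ 118 kt.
118 kt falls in the Category 4 band.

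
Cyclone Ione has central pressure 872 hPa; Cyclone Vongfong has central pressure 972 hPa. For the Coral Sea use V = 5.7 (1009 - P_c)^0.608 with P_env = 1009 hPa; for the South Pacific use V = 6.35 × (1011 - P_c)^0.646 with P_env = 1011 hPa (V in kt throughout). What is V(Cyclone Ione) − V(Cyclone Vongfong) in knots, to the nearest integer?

46 kt

Cyclone Ione: ΔP = 137; V ≈ 5.7 × 137^0.608 ≈ 113.50 kt.
Cyclone Vongfong: ΔP = 39; V ≈ 6.35 × 39^0.646 ≈ 67.70 kt.
Difference ≈ 113.50 − 67.70 = 45.80 → 46 kt.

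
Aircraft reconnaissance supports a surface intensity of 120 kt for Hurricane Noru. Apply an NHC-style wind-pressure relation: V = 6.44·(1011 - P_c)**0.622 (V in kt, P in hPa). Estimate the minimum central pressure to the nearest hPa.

ΔP = (V / 6.44)^(1/0.622) = (120/6.44)^1.608.
120/6.44 = 18.634; 18.634^1.608 ≈ 110.22 hPa.
P_c = 1011 − 110.22 = 900.78 ≈ 901 hPa.

901 hPa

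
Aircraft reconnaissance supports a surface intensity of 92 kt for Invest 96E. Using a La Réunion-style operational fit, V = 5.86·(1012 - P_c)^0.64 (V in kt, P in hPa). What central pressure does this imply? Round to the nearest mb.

ΔP = (V / 5.86)^(1/0.64) = (92/5.86)^1.562.
92/5.86 = 15.700; 15.700^1.562 ≈ 73.89 mb.
P_c = 1012 − 73.89 = 938.11 ≈ 938 mb.

938 mb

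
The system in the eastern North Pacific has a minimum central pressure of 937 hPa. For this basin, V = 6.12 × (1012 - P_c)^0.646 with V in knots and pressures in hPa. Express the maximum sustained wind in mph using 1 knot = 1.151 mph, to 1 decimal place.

ΔP = 1012 − 937 = 75 hPa.
V ≈ 6.12 × 75^0.646 = 6.12 × 16.266 ≈ 99.550 kt.
99.550 × 1.151 ≈ 114.58 mph → 114.6 mph.

114.6 mph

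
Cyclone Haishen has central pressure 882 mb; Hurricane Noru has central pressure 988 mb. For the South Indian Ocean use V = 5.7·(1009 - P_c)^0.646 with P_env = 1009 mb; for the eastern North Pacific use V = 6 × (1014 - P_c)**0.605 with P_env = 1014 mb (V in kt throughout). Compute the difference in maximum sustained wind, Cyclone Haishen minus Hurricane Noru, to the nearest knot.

87 kt

Cyclone Haishen: ΔP = 127; V ≈ 5.7 × 127^0.646 ≈ 130.30 kt.
Hurricane Noru: ΔP = 26; V ≈ 6 × 26^0.605 ≈ 43.07 kt.
Difference ≈ 130.30 − 43.07 = 87.23 → 87 kt.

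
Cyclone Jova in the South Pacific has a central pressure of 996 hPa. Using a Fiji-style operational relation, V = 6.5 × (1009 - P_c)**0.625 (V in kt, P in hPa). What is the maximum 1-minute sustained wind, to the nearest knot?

ΔP = 1009 − 996 = 13 hPa.
13^0.625 ≈ 4.968.
V ≈ 6.5 × 4.968 ≈ 32.3 kt.

32 kt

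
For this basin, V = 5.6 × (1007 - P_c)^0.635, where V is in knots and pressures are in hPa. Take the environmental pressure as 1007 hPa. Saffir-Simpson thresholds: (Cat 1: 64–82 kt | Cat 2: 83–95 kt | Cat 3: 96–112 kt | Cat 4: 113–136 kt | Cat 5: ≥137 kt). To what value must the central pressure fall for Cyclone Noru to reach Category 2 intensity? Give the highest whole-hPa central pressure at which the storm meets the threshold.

Category 2 begins at V = 83 kt.
Required ΔP = (83/5.6)^(1/0.635) = 14.821^1.575 ≈ 69.81 hPa.
P_c ≤ 1007 − 69.81 = 937.19, so the highest integer P_c is 937 hPa.

937 hPa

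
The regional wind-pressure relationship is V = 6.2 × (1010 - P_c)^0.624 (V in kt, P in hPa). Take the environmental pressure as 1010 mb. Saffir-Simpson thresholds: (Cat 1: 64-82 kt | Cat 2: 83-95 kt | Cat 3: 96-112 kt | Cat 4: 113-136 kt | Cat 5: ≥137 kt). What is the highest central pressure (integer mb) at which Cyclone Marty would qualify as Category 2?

Category 2 begins at V = 83 kt.
Required ΔP = (83/6.2)^(1/0.624) = 13.387^1.603 ≈ 63.91 mb.
P_c ≤ 1010 − 63.91 = 946.09, so the highest integer P_c is 946 mb.

946 mb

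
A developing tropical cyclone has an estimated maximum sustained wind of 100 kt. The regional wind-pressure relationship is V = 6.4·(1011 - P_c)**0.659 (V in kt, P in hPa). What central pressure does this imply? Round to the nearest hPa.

946 hPa

ΔP = (V / 6.4)^(1/0.659) = (100/6.4)^1.517.
100/6.4 = 15.625; 15.625^1.517 ≈ 64.80 hPa.
P_c = 1011 − 64.80 = 946.20 ≈ 946 hPa.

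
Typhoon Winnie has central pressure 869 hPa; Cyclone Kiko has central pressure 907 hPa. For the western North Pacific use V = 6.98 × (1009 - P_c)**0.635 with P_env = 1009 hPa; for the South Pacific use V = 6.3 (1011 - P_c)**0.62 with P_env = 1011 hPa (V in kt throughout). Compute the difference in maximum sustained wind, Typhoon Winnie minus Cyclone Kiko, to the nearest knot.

49 kt

Typhoon Winnie: ΔP = 140; V ≈ 6.98 × 140^0.635 ≈ 160.93 kt.
Cyclone Kiko: ΔP = 104; V ≈ 6.3 × 104^0.62 ≈ 112.18 kt.
Difference ≈ 160.93 − 112.18 = 48.75 → 49 kt.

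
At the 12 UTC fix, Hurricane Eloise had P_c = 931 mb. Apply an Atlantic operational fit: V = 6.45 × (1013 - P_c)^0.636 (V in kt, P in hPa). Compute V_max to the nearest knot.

ΔP = 1013 − 931 = 82 mb.
82^0.636 ≈ 16.489.
V ≈ 6.45 × 16.489 ≈ 106.4 kt.

106 kt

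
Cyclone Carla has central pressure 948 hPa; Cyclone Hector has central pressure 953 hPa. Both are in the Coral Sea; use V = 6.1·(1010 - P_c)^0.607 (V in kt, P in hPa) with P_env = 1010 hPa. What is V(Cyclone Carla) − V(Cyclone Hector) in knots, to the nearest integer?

4 kt

Cyclone Carla: ΔP = 62; V ≈ 6.1 × 62^0.607 ≈ 74.70 kt.
Cyclone Hector: ΔP = 57; V ≈ 6.1 × 57^0.607 ≈ 70.98 kt.
Difference ≈ 74.70 − 70.98 = 3.72 → 4 kt.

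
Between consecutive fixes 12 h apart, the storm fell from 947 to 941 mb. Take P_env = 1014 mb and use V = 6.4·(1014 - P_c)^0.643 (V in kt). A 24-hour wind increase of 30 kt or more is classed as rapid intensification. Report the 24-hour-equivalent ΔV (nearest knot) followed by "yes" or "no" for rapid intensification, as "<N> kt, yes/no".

11 kt, no

V₁: ΔP = 67, V ≈ 6.4 × 67^0.643 ≈ 95.58 kt.
V₂: ΔP = 73, V ≈ 6.4 × 73^0.643 ≈ 100.99 kt.
ΔV over 12 h = 5.41 kt → 24 h equivalent = 5.41 × 24/12 ≈ 10.82 kt.
11 kt < 30 kt ⇒ not rapid intensification.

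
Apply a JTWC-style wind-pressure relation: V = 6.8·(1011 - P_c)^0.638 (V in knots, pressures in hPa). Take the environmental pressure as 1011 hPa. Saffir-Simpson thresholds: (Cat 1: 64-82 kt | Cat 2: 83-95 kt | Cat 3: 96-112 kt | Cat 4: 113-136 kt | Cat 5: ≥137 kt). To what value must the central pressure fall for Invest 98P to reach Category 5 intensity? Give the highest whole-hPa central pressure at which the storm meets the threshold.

Category 5 begins at V = 137 kt.
Required ΔP = (137/6.8)^(1/0.638) = 20.147^1.567 ≈ 110.72 hPa.
P_c ≤ 1011 − 110.72 = 900.28, so the highest integer P_c is 900 hPa.

900 hPa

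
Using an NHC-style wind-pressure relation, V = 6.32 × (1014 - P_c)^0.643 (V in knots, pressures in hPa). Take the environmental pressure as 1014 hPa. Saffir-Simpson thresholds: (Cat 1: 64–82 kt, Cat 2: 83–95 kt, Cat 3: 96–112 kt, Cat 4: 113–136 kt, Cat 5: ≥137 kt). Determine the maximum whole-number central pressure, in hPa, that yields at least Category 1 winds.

977 hPa

Category 1 begins at V = 64 kt.
Required ΔP = (64/6.32)^(1/0.643) = 10.127^1.555 ≈ 36.62 hPa.
P_c ≤ 1014 − 36.62 = 977.38, so the highest integer P_c is 977 hPa.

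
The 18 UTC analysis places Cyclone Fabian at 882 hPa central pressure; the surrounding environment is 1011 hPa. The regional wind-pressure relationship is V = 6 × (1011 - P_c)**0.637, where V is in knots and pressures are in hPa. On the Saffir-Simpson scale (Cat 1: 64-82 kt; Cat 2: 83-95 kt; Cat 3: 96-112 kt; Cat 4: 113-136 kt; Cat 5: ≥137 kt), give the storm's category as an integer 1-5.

4

ΔP = 1011 − 882 = 129 hPa.
V ≈ 6 × 129^0.637 = 6 × 22.10 ≈ 133 kt.
133 kt falls in the Category 4 band.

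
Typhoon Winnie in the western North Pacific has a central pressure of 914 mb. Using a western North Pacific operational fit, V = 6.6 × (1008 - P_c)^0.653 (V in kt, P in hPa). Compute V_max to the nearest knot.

128 kt

ΔP = 1008 − 914 = 94 mb.
94^0.653 ≈ 19.429.
V ≈ 6.6 × 19.429 ≈ 128.2 kt.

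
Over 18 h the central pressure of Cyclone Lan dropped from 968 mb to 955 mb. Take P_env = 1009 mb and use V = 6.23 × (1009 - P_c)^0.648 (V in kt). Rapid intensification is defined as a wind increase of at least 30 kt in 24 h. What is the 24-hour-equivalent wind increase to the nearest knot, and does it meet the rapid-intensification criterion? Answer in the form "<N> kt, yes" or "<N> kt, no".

18 kt, no

V₁: ΔP = 41, V ≈ 6.23 × 41^0.648 ≈ 69.11 kt.
V₂: ΔP = 54, V ≈ 6.23 × 54^0.648 ≈ 82.62 kt.
ΔV over 18 h = 13.51 kt → 24 h equivalent = 13.51 × 24/18 ≈ 18.01 kt.
18 kt < 30 kt ⇒ not rapid intensification.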